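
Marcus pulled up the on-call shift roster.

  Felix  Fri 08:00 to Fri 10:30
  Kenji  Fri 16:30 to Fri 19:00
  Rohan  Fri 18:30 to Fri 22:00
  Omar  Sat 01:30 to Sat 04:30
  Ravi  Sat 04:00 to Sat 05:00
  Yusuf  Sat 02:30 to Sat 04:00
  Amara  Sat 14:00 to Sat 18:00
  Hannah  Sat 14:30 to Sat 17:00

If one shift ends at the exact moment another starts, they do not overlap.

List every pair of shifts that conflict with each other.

Check each pair: they overlap iff neither finishes before the other starts.
Sorted by start: Felix, Kenji, Rohan, Omar, Yusuf, Ravi, Amara, Hannah.
Kenji starts after Felix ends; Felix is clear from here.
Rohan starts before Kenji ends → Kenji and Rohan overlap.
Omar starts after Kenji ends; Kenji is clear from here.
Omar starts after Rohan ends; Rohan is clear from here.
Yusuf starts before Omar ends → Omar and Yusuf overlap.
Ravi starts before Omar ends → Omar and Ravi overlap.
Amara starts after Omar ends; Omar is clear from here.
Ravi starts exactly when Yusuf ends (back-to-back, no overlap); Yusuf is clear from here.
Amara starts after Ravi ends; Ravi is clear from here.
Hannah starts before Amara ends → Amara and Hannah overlap.

Amara & Hannah, Kenji & Rohan, Omar & Ravi, Omar & Yusuf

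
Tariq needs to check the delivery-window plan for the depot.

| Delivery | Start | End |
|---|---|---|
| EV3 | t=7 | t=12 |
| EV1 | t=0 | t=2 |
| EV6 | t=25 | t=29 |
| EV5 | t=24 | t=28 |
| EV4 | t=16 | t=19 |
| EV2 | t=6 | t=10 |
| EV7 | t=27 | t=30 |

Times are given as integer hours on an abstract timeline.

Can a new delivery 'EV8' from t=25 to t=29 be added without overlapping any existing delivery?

EV1: ends t=2 at or before EV8 starts t=25 → clear.
EV2: ends t=10 at or before EV8 starts t=25 → clear.
EV3: ends t=12 at or before EV8 starts t=25 → clear.
EV4: ends t=19 at or before EV8 starts t=25 → clear.
EV5: starts t=24 before EV8 ends t=29, and ends t=28 after EV8 starts t=25 → overlap.
EV6: starts t=25 before EV8 ends t=29, and ends t=29 after EV8 starts t=25 → overlap.
EV7: starts t=27 before EV8 ends t=29, and ends t=30 after EV8 starts t=25 → overlap.
EV8 overlaps EV5, EV6, EV7.

No — it overlaps EV5, EV6, EV7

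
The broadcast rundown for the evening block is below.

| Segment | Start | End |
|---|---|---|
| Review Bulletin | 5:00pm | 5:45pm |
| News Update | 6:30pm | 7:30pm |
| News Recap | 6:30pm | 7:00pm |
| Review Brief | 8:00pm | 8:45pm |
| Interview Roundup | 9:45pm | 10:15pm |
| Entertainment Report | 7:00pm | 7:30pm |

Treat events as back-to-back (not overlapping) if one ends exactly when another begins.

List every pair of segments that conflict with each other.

Entertainment Report & News Update, News Recap & News Update

Sorted by start: Review Bulletin, News Update, News Recap, Entertainment Report, Review Brief, Interview Roundup.
News Update starts after Review Bulletin ends — done with Review Bulletin.
News Recap starts before News Update ends → News Update and News Recap overlap.
Entertainment Report starts before News Update ends → News Update and Entertainment Report overlap.
Review Brief starts after News Update ends — done with News Update.
Entertainment Report starts exactly when News Recap ends (back-to-back, no overlap) — done with News Recap.
Review Brief starts after Entertainment Report ends — done with Entertainment Report.
Interview Roundup starts after Review Brief ends.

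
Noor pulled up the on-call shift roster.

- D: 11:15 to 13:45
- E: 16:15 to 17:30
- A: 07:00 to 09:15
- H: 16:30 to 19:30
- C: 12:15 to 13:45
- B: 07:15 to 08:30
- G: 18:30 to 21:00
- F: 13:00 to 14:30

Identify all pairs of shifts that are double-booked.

Two intervals overlap when each starts before the other ends.
Sorted by start: A, B, D, C, F, E, H, G.
B starts before A ends → A and B overlap.
D starts after A ends, so nothing later overlaps A either.
D starts after B ends, so nothing later overlaps B either.
C starts before D ends → D and C overlap.
F starts before D ends → D and F overlap.
E starts after D ends, so nothing later overlaps D either.
F starts before C ends → C and F overlap.
E starts after C ends, so nothing later overlaps C either.
E starts after F ends, so nothing later overlaps F either.
H starts before E ends → E and H overlap.
G starts after E ends.
G starts before H ends → H and G overlap.

A & B, C & D, C & F, D & F, E & H, G & H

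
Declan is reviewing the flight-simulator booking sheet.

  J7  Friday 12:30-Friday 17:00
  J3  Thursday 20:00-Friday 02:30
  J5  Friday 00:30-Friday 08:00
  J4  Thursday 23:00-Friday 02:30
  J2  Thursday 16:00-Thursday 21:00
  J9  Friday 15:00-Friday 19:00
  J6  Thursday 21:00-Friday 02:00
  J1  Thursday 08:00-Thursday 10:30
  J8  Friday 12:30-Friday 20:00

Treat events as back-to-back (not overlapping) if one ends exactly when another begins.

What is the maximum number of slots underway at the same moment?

4

Sweep the timeline, counting +1 at each start and −1 at each end (ends before starts at a tie):
Thursday 08:00 start J1 → 1
Thursday 10:30 end J1 → 0
Thursday 16:00 start J2 → 1
Thursday 20:00 start J3 → 2
Thursday 21:00 end J2 → 1
Thursday 21:00 start J6 → 2
Thursday 23:00 start J4 → 3
Friday 00:30 start J5 → 4
Friday 02:00 end J6 → 3
Friday 02:30 end J3 → 2
Friday 02:30 end J4 → 1
Friday 08:00 end J5 → 0
Friday 12:30 start J7 → 1
Friday 12:30 start J8 → 2
Friday 15:00 start J9 → 3
Friday 17:00 end J7 → 2
Friday 19:00 end J9 → 1
Friday 20:00 end J8 → 0
Peak is 4, at Friday 00:30 (J3, J4, J5, J6).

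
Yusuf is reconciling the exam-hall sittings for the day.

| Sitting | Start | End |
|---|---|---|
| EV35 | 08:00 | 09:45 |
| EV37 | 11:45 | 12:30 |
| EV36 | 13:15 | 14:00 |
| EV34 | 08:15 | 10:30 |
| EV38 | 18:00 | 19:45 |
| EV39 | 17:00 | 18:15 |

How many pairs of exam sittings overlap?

Two intervals overlap when each starts before the other ends.
Sorted by start: EV35, EV34, EV37, EV36, EV39, EV38.
EV34 starts before EV35 ends → EV35 and EV34 overlap.
EV37 starts after EV35 ends, so EV35 has no further overlaps.
EV37 starts after EV34 ends, so EV34 has no further overlaps.
EV36 starts after EV37 ends, so EV37 has no further overlaps.
EV39 starts after EV36 ends, so EV36 has no further overlaps.
EV38 starts before EV39 ends → EV39 and EV38 overlap.
Overlapping pairs: EV34 & EV35, EV38 & EV39 — 2 in total.

2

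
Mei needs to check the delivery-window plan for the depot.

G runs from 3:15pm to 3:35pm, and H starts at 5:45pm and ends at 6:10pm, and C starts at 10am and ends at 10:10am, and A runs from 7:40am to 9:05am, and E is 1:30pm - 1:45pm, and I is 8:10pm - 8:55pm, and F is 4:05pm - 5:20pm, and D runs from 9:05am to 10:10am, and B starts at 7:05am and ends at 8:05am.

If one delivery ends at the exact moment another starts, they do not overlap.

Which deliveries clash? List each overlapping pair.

Sorted by start: B, A, D, C, E, G, F, H, I.
A starts before B ends → B and A overlap.
D starts after B ends — done with B.
D starts exactly when A ends (back-to-back, no overlap) — done with A.
C starts before D ends → D and C overlap.
E starts after D ends — done with D.
E starts after C ends — done with C.
G starts after E ends — done with E.
F starts after G ends — done with G.
H starts after F ends — done with F.
I starts after H ends.

A & B, C & D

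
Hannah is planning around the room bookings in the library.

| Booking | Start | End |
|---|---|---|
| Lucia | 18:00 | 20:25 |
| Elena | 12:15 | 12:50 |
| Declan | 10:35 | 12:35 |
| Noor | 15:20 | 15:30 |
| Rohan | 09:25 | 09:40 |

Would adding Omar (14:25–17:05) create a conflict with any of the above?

Rohan: ends 09:40 at or before Omar starts 14:25 → clear.
Declan: ends 12:35 at or before Omar starts 14:25 → clear.
Elena: ends 12:50 at or before Omar starts 14:25 → clear.
Noor: starts 15:20 before Omar ends 17:05, and ends 15:30 after Omar starts 14:25 → overlap.
Lucia: starts 18:00 at or after Omar ends 17:05 → clear.
Omar overlaps Noor.

Yes — it overlaps Noor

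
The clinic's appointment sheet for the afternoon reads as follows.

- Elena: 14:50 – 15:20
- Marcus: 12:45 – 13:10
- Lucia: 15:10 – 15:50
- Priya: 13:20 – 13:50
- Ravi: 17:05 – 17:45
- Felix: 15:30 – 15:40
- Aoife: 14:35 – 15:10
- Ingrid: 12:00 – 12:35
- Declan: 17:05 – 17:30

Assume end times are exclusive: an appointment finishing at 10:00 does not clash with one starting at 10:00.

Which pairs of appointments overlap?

Aoife & Elena, Declan & Ravi, Elena & Lucia, Felix & Lucia

Check each pair: they overlap iff neither finishes before the other starts.
Sorted by start: Ingrid, Marcus, Priya, Aoife, Elena, Lucia, Felix, Declan, Ravi.
Marcus starts after Ingrid ends, so nothing later overlaps Ingrid either.
Priya starts after Marcus ends, so nothing later overlaps Marcus either.
Aoife starts after Priya ends, so nothing later overlaps Priya either.
Elena starts before Aoife ends → Aoife and Elena overlap.
Lucia starts exactly when Aoife ends (back-to-back, no overlap), so nothing later overlaps Aoife either.
Lucia starts before Elena ends → Elena and Lucia overlap.
Felix starts after Elena ends, so nothing later overlaps Elena either.
Felix starts before Lucia ends → Lucia and Felix overlap.
Declan starts after Lucia ends, so nothing later overlaps Lucia either.
Declan starts after Felix ends, so nothing later overlaps Felix either.
Ravi starts before Declan ends → Declan and Ravi overlap.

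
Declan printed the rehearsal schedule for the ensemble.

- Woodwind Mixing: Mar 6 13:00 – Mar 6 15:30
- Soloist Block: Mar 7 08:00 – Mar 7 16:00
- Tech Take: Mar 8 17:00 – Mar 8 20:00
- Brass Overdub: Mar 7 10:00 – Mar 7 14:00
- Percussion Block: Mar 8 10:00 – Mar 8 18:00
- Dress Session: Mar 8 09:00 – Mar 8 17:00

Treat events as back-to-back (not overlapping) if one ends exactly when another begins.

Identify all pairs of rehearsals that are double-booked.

Brass Overdub & Soloist Block, Dress Session & Percussion Block, Percussion Block & Tech Take

Sorted by start: Woodwind Mixing, Soloist Block, Brass Overdub, Dress Session, Percussion Block, Tech Take.
Soloist Block starts after Woodwind Mixing ends, so Woodwind Mixing has no further overlaps.
Brass Overdub starts before Soloist Block ends → Soloist Block and Brass Overdub overlap.
Dress Session starts after Soloist Block ends, so Soloist Block has no further overlaps.
Dress Session starts after Brass Overdub ends, so Brass Overdub has no further overlaps.
Percussion Block starts before Dress Session ends → Dress Session and Percussion Block overlap.
Tech Take starts exactly when Dress Session ends (back-to-back, no overlap).
Tech Take starts before Percussion Block ends → Percussion Block and Tech Take overlap.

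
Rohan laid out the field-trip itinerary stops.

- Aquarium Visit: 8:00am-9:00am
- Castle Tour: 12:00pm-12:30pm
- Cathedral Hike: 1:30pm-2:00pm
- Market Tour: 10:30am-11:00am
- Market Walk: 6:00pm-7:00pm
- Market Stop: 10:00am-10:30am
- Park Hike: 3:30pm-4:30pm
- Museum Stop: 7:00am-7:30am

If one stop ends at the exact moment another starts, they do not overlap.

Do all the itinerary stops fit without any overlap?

Yes

Sorted by start: Museum Stop, Aquarium Visit, Market Stop, Market Tour, Castle Tour, Cathedral Hike, Park Hike, Market Walk.
Aquarium Visit starts after Museum Stop ends, so Museum Stop has no further overlaps.
Market Stop starts after Aquarium Visit ends, so Aquarium Visit has no further overlaps.
Market Tour starts exactly when Market Stop ends (back-to-back, no overlap), so Market Stop has no further overlaps.
Castle Tour starts after Market Tour ends, so Market Tour has no further overlaps.
Cathedral Hike starts after Castle Tour ends, so Castle Tour has no further overlaps.
Park Hike starts after Cathedral Hike ends, so Cathedral Hike has no further overlaps.
Market Walk starts after Park Hike ends.
Every pair is clear; the schedule has no overlaps.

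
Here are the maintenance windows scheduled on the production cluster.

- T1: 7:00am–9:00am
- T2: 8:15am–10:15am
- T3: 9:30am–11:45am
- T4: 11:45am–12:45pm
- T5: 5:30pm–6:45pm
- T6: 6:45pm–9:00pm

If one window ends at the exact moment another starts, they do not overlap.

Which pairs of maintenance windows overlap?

T1 & T2, T2 & T3

Sorted by start: T1, T2, T3, T4, T5, T6.
T2 starts before T1 ends → T1 and T2 overlap.
T3 starts after T1 ends, so nothing later overlaps T1 either.
T3 starts before T2 ends → T2 and T3 overlap.
T4 starts after T2 ends, so nothing later overlaps T2 either.
T4 starts exactly when T3 ends (back-to-back, no overlap), so nothing later overlaps T3 either.
T5 starts after T4 ends, so nothing later overlaps T4 either.
T6 starts exactly when T5 ends (back-to-back, no overlap).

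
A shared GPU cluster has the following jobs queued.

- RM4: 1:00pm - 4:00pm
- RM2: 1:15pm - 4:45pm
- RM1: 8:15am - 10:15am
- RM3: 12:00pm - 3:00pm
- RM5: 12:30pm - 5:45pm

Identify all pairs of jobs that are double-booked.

Check each pair: they overlap iff neither finishes before the other starts.
Sorted by start: RM1, RM3, RM5, RM4, RM2.
RM3 starts after RM1 ends, so nothing later overlaps RM1 either.
RM5 starts before RM3 ends → RM3 and RM5 overlap.
RM4 starts before RM3 ends → RM3 and RM4 overlap.
RM2 starts before RM3 ends → RM3 and RM2 overlap.
RM4 starts before RM5 ends → RM5 and RM4 overlap.
RM2 starts before RM5 ends → RM5 and RM2 overlap.
RM2 starts before RM4 ends → RM4 and RM2 overlap.

RM2 & RM3, RM2 & RM4, RM2 & RM5, RM3 & RM4, RM3 & RM5, RM4 & RM5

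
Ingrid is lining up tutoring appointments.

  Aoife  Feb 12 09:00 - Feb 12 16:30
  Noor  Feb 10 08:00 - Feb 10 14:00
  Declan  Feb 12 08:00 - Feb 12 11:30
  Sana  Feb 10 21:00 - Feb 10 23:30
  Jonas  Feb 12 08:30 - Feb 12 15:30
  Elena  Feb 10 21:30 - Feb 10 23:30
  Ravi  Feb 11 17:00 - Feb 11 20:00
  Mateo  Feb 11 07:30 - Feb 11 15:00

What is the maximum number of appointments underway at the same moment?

Sort all start/end points and keep a running count:
Feb 10 08:00 start Noor → 1
Feb 10 14:00 end Noor → 0
Feb 10 21:00 start Sana → 1
Feb 10 21:30 start Elena → 2
Feb 10 23:30 end Elena → 1
Feb 10 23:30 end Sana → 0
Feb 11 07:30 start Mateo → 1
Feb 11 15:00 end Mateo → 0
Feb 11 17:00 start Ravi → 1
Feb 11 20:00 end Ravi → 0
Feb 12 08:00 start Declan → 1
Feb 12 08:30 start Jonas → 2
Feb 12 09:00 start Aoife → 3
Feb 12 11:30 end Declan → 2
Feb 12 15:30 end Jonas → 1
Feb 12 16:30 end Aoife → 0
Peak is 3, at Feb 12 09:00 (Aoife, Declan, Jonas).

3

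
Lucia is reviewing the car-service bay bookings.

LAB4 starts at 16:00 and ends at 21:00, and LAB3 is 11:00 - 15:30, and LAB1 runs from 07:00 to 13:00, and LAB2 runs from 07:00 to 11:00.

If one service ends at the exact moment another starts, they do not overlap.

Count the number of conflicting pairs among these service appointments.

2

Sorted by start: LAB1, LAB2, LAB3, LAB4.
LAB2 starts before LAB1 ends → LAB1 and LAB2 overlap.
LAB3 starts before LAB1 ends → LAB1 and LAB3 overlap.
LAB4 starts after LAB1 ends.
LAB3 starts exactly when LAB2 ends (back-to-back, no overlap) — done with LAB2.
LAB4 starts after LAB3 ends.
Overlapping pairs: LAB1 & LAB2, LAB1 & LAB3 — 2 in total.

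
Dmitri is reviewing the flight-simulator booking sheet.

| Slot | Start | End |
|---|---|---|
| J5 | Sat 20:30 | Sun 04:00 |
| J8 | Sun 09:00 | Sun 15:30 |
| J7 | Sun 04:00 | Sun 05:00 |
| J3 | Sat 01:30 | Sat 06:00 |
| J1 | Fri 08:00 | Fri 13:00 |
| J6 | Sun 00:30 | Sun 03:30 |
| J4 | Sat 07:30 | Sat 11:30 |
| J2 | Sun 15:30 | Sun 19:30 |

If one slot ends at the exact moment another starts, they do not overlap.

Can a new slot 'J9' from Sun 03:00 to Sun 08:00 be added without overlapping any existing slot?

J1: ends Fri 13:00 at or before J9 starts Sun 03:00 → clear.
J3: ends Sat 06:00 at or before J9 starts Sun 03:00 → clear.
J4: ends Sat 11:30 at or before J9 starts Sun 03:00 → clear.
J5: starts Sat 20:30 before J9 ends Sun 08:00, and ends Sun 04:00 after J9 starts Sun 03:00 → overlap.
J6: starts Sun 00:30 before J9 ends Sun 08:00, and ends Sun 03:30 after J9 starts Sun 03:00 → overlap.
J7: starts Sun 04:00 before J9 ends Sun 08:00, and ends Sun 05:00 after J9 starts Sun 03:00 → overlap.
J8: starts Sun 09:00 at or after J9 ends Sun 08:00 → clear.
J2: starts Sun 15:30 at or after J9 ends Sun 08:00 → clear.
J9 overlaps J5, J6, J7.

No — it overlaps J5, J6, J7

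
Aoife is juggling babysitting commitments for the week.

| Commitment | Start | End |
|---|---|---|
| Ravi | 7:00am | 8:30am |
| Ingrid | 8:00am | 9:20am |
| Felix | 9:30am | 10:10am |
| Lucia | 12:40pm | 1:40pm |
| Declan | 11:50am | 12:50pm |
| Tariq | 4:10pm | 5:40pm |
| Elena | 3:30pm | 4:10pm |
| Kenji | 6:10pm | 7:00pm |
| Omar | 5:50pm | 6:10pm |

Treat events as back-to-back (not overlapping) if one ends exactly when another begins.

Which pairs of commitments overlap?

Declan & Lucia, Ingrid & Ravi

Sorted by start: Ravi, Ingrid, Felix, Declan, Lucia, Elena, Tariq, Omar, Kenji.
Ingrid starts before Ravi ends → Ravi and Ingrid overlap.
Felix starts after Ravi ends — done with Ravi.
Felix starts after Ingrid ends — done with Ingrid.
Declan starts after Felix ends — done with Felix.
Lucia starts before Declan ends → Declan and Lucia overlap.
Elena starts after Declan ends — done with Declan.
Elena starts after Lucia ends — done with Lucia.
Tariq starts exactly when Elena ends (back-to-back, no overlap) — done with Elena.
Omar starts after Tariq ends — done with Tariq.
Kenji starts exactly when Omar ends (back-to-back, no overlap).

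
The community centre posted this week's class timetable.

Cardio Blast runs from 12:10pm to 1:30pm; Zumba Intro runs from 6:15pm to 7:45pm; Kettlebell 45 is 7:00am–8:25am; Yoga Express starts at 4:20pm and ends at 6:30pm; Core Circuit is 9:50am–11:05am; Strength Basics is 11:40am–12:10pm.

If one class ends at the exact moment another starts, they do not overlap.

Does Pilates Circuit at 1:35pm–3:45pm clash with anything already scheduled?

No — it doesn't clash with anything

Kettlebell 45: ends 8:25am at or before Pilates Circuit starts 1:35pm → clear.
Core Circuit: ends 11:05am at or before Pilates Circuit starts 1:35pm → clear.
Strength Basics: ends 12:10pm at or before Pilates Circuit starts 1:35pm → clear.
Cardio Blast: ends 1:30pm at or before Pilates Circuit starts 1:35pm → clear.
Yoga Express: starts 4:20pm at or after Pilates Circuit ends 3:45pm → clear.
Zumba Intro: starts 6:15pm at or after Pilates Circuit ends 3:45pm → clear.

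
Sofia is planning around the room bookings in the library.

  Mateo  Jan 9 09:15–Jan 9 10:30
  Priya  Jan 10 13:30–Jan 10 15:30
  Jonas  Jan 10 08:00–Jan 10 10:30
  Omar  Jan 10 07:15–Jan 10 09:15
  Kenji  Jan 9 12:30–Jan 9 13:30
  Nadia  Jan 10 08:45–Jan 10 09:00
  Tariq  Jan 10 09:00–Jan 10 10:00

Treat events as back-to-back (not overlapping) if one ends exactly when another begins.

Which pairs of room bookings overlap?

Sorted by start: Mateo, Kenji, Omar, Jonas, Nadia, Tariq, Priya.
Kenji starts after Mateo ends, so nothing later overlaps Mateo either.
Omar starts after Kenji ends, so nothing later overlaps Kenji either.
Jonas starts before Omar ends → Omar and Jonas overlap.
Nadia starts before Omar ends → Omar and Nadia overlap.
Tariq starts before Omar ends → Omar and Tariq overlap.
Priya starts after Omar ends.
Nadia starts before Jonas ends → Jonas and Nadia overlap.
Tariq starts before Jonas ends → Jonas and Tariq overlap.
Priya starts after Jonas ends.
Tariq starts exactly when Nadia ends (back-to-back, no overlap), so nothing later overlaps Nadia either.
Priya starts after Tariq ends.

Jonas & Nadia, Jonas & Omar, Jonas & Tariq, Nadia & Omar, Omar & Tariq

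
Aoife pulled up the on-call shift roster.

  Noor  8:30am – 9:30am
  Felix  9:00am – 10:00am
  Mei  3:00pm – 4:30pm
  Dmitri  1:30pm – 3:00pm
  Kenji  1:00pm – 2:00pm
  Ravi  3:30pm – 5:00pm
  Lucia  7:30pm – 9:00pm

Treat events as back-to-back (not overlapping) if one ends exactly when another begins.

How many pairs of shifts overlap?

Check each pair: they overlap iff neither finishes before the other starts.
Sorted by start: Noor, Felix, Kenji, Dmitri, Mei, Ravi, Lucia.
Felix starts before Noor ends → Noor and Felix overlap.
Kenji starts after Noor ends, so nothing later overlaps Noor either.
Kenji starts after Felix ends, so nothing later overlaps Felix either.
Dmitri starts before Kenji ends → Kenji and Dmitri overlap.
Mei starts after Kenji ends, so nothing later overlaps Kenji either.
Mei starts exactly when Dmitri ends (back-to-back, no overlap), so nothing later overlaps Dmitri either.
Ravi starts before Mei ends → Mei and Ravi overlap.
Lucia starts after Mei ends.
Lucia starts after Ravi ends.
Overlapping pairs: Dmitri & Kenji, Felix & Noor, Mei & Ravi — 3 in total.

3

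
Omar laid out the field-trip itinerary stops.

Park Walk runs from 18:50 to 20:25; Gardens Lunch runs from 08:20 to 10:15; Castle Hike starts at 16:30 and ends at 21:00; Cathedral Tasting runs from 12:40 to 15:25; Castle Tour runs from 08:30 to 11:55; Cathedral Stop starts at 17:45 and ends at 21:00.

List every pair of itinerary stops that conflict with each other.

Castle Hike & Cathedral Stop, Castle Hike & Park Walk, Castle Tour & Gardens Lunch, Cathedral Stop & Park Walk

Check each pair: they overlap iff neither finishes before the other starts.
Sorted by start: Gardens Lunch, Castle Tour, Cathedral Tasting, Castle Hike, Cathedral Stop, Park Walk.
Castle Tour starts before Gardens Lunch ends → Gardens Lunch and Castle Tour overlap.
Cathedral Tasting starts after Gardens Lunch ends; Gardens Lunch is clear from here.
Cathedral Tasting starts after Castle Tour ends; Castle Tour is clear from here.
Castle Hike starts after Cathedral Tasting ends; Cathedral Tasting is clear from here.
Cathedral Stop starts before Castle Hike ends → Castle Hike and Cathedral Stop overlap.
Park Walk starts before Castle Hike ends → Castle Hike and Park Walk overlap.
Park Walk starts before Cathedral Stop ends → Cathedral Stop and Park Walk overlap.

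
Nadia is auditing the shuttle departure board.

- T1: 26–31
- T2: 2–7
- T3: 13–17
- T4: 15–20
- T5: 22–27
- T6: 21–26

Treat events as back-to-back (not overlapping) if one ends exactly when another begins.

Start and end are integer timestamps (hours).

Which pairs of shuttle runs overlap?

Sorted by start: T2, T3, T4, T6, T5, T1.
T3 starts after T2 ends; T2 is clear from here.
T4 starts before T3 ends → T3 and T4 overlap.
T6 starts after T3 ends; T3 is clear from here.
T6 starts after T4 ends; T4 is clear from here.
T5 starts before T6 ends → T6 and T5 overlap.
T1 starts exactly when T6 ends (back-to-back, no overlap).
T1 starts before T5 ends → T5 and T1 overlap.

T1 & T5, T3 & T4, T5 & T6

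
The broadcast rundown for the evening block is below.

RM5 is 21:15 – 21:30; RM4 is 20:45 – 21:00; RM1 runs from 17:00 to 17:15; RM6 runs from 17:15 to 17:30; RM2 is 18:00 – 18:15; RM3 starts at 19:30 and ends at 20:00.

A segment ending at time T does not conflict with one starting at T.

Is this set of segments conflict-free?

Sorted by start: RM1, RM6, RM2, RM3, RM4, RM5.
RM6 starts exactly when RM1 ends (back-to-back, no overlap) — done with RM1.
RM2 starts after RM6 ends — done with RM6.
RM3 starts after RM2 ends — done with RM2.
RM4 starts after RM3 ends — done with RM3.
RM5 starts after RM4 ends.
Every pair is clear; the schedule has no overlaps.

Yes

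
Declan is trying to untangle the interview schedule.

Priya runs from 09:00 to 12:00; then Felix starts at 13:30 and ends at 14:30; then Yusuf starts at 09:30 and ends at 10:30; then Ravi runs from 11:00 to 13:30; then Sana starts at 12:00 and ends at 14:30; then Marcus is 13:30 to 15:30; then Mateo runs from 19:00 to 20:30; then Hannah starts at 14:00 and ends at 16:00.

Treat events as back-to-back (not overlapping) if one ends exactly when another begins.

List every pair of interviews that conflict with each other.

Felix & Hannah, Felix & Marcus, Felix & Sana, Hannah & Marcus, Hannah & Sana, Marcus & Sana, Priya & Ravi, Priya & Yusuf, Ravi & Sana

Sorted by start: Priya, Yusuf, Ravi, Sana, Felix, Marcus, Hannah, Mateo.
Yusuf starts before Priya ends → Priya and Yusuf overlap.
Ravi starts before Priya ends → Priya and Ravi overlap.
Sana starts exactly when Priya ends (back-to-back, no overlap) — done with Priya.
Ravi starts after Yusuf ends — done with Yusuf.
Sana starts before Ravi ends → Ravi and Sana overlap.
Felix starts exactly when Ravi ends (back-to-back, no overlap) — done with Ravi.
Felix starts before Sana ends → Sana and Felix overlap.
Marcus starts before Sana ends → Sana and Marcus overlap.
Hannah starts before Sana ends → Sana and Hannah overlap.
Mateo starts after Sana ends.
Marcus starts before Felix ends → Felix and Marcus overlap.
Hannah starts before Felix ends → Felix and Hannah overlap.
Mateo starts after Felix ends.
Hannah starts before Marcus ends → Marcus and Hannah overlap.
Mateo starts after Marcus ends.
Mateo starts after Hannah ends.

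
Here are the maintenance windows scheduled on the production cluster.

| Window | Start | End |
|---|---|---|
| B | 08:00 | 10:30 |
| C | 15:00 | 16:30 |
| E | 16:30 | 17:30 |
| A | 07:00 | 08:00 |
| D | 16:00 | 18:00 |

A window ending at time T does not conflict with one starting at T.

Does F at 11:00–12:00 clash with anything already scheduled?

No — it doesn't clash with anything

A: ends 08:00 at or before F starts 11:00 → clear.
B: ends 10:30 at or before F starts 11:00 → clear.
C: starts 15:00 at or after F ends 12:00 → clear.
D: starts 16:00 at or after F ends 12:00 → clear.
E: starts 16:30 at or after F ends 12:00 → clear.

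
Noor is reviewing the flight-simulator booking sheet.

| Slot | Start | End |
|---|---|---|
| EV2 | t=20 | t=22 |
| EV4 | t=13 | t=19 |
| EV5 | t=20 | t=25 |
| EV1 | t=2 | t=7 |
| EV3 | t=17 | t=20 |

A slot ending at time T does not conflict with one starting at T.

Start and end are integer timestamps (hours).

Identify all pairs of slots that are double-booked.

Sorted by start: EV1, EV4, EV3, EV2, EV5.
EV4 starts after EV1 ends, so nothing later overlaps EV1 either.
EV3 starts before EV4 ends → EV4 and EV3 overlap.
EV2 starts after EV4 ends, so nothing later overlaps EV4 either.
EV2 starts exactly when EV3 ends (back-to-back, no overlap), so nothing later overlaps EV3 either.
EV5 starts before EV2 ends → EV2 and EV5 overlap.

EV2 & EV5, EV3 & EV4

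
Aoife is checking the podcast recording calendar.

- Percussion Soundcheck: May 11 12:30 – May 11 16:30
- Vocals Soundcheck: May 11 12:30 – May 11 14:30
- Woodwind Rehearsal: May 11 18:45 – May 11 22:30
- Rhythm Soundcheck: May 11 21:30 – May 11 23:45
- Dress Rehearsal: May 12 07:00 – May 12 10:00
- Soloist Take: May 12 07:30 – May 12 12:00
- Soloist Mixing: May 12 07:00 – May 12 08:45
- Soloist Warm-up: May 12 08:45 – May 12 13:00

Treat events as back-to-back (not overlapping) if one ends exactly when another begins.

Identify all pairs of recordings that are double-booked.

Sorted by start: Percussion Soundcheck, Vocals Soundcheck, Woodwind Rehearsal, Rhythm Soundcheck, Dress Rehearsal, Soloist Mixing, Soloist Take, Soloist Warm-up.
Vocals Soundcheck starts before Percussion Soundcheck ends → Percussion Soundcheck and Vocals Soundcheck overlap.
Woodwind Rehearsal starts after Percussion Soundcheck ends — done with Percussion Soundcheck.
Woodwind Rehearsal starts after Vocals Soundcheck ends — done with Vocals Soundcheck.
Rhythm Soundcheck starts before Woodwind Rehearsal ends → Woodwind Rehearsal and Rhythm Soundcheck overlap.
Dress Rehearsal starts after Woodwind Rehearsal ends — done with Woodwind Rehearsal.
Dress Rehearsal starts after Rhythm Soundcheck ends — done with Rhythm Soundcheck.
Soloist Mixing starts before Dress Rehearsal ends → Dress Rehearsal and Soloist Mixing overlap.
Soloist Take starts before Dress Rehearsal ends → Dress Rehearsal and Soloist Take overlap.
Soloist Warm-up starts before Dress Rehearsal ends → Dress Rehearsal and Soloist Warm-up overlap.
Soloist Take starts before Soloist Mixing ends → Soloist Mixing and Soloist Take overlap.
Soloist Warm-up starts exactly when Soloist Mixing ends (back-to-back, no overlap).
Soloist Warm-up starts before Soloist Take ends → Soloist Take and Soloist Warm-up overlap.

Dress Rehearsal & Soloist Mixing, Dress Rehearsal & Soloist Take, Dress Rehearsal & Soloist Warm-up, Percussion Soundcheck & Vocals Soundcheck, Rhythm Soundcheck & Woodwind Rehearsal, Soloist Mixing & Soloist Take, Soloist Take & Soloist Warm-up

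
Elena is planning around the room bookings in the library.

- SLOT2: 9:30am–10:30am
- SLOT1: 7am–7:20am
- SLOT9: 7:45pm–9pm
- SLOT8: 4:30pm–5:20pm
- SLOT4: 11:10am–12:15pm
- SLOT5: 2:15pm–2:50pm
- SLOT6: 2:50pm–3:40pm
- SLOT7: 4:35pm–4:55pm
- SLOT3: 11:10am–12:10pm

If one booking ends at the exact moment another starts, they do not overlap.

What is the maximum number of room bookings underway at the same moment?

2

Sweep the timeline, counting +1 at each start and −1 at each end (ends before starts at a tie):
7am start SLOT1 → 1
7:20am end SLOT1 → 0
9:30am start SLOT2 → 1
10:30am end SLOT2 → 0
11:10am start SLOT3 → 1
11:10am start SLOT4 → 2
12:10pm end SLOT3 → 1
12:15pm end SLOT4 → 0
2:15pm start SLOT5 → 1
2:50pm end SLOT5 → 0
2:50pm start SLOT6 → 1
3:40pm end SLOT6 → 0
4:30pm start SLOT8 → 1
4:35pm start SLOT7 → 2
4:55pm end SLOT7 → 1
5:20pm end SLOT8 → 0
7:45pm start SLOT9 → 1
9pm end SLOT9 → 0
Peak is 2, at 11:10am (SLOT3, SLOT4).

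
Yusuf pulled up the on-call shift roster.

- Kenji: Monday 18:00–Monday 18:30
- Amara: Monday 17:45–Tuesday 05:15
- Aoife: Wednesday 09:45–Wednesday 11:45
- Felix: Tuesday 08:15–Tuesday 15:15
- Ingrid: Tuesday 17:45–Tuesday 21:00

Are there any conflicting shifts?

Yes

Sorted by start: Amara, Kenji, Felix, Ingrid, Aoife.
Kenji starts before Amara ends → Amara and Kenji overlap.
That's a conflict, so the schedule is not conflict-free.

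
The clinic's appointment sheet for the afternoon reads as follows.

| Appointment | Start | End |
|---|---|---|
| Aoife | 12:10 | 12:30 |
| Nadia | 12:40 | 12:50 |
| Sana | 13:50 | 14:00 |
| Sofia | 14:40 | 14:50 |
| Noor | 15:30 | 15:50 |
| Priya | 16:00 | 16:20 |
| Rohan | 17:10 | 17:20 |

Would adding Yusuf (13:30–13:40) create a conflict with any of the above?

No — it doesn't clash with anything

Aoife: ends 12:30 at or before Yusuf starts 13:30 → clear.
Nadia: ends 12:50 at or before Yusuf starts 13:30 → clear.
Sana: starts 13:50 at or after Yusuf ends 13:40 → clear.
Sofia: starts 14:40 at or after Yusuf ends 13:40 → clear.
Noor: starts 15:30 at or after Yusuf ends 13:40 → clear.
Priya: starts 16:00 at or after Yusuf ends 13:40 → clear.
Rohan: starts 17:10 at or after Yusuf ends 13:40 → clear.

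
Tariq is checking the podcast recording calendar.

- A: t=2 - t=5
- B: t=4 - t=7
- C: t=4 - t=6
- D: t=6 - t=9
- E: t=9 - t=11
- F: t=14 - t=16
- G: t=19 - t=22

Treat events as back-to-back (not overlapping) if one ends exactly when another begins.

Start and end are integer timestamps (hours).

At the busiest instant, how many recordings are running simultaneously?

3

Sort all start/end points and keep a running count:
t=2 start A → 1
t=4 start B → 2
t=4 start C → 3
t=5 end A → 2
t=6 end C → 1
t=6 start D → 2
t=7 end B → 1
t=9 end D → 0
t=9 start E → 1
t=11 end E → 0
t=14 start F → 1
t=16 end F → 0
t=19 start G → 1
t=22 end G → 0
Peak is 3, at t=4 (A, B, C).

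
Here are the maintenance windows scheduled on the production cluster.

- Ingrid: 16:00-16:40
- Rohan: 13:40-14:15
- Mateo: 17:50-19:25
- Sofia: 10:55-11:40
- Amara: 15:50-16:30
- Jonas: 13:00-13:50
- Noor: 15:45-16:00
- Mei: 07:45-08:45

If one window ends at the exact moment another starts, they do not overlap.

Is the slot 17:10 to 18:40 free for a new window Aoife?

No — it overlaps Mateo

Mei: ends 08:45 at or before Aoife starts 17:10 → clear.
Sofia: ends 11:40 at or before Aoife starts 17:10 → clear.
Jonas: ends 13:50 at or before Aoife starts 17:10 → clear.
Rohan: ends 14:15 at or before Aoife starts 17:10 → clear.
Noor: ends 16:00 at or before Aoife starts 17:10 → clear.
Amara: ends 16:30 at or before Aoife starts 17:10 → clear.
Ingrid: ends 16:40 at or before Aoife starts 17:10 → clear.
Mateo: starts 17:50 before Aoife ends 18:40, and ends 19:25 after Aoife starts 17:10 → overlap.
Aoife overlaps Mateo.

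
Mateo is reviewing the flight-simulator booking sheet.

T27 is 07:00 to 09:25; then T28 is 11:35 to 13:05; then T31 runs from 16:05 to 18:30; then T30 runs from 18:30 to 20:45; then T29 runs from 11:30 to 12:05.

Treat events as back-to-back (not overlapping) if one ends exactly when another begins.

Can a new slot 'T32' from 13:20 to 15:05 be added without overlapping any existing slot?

Yes — the slot is free

T27: ends 09:25 at or before T32 starts 13:20 → clear.
T29: ends 12:05 at or before T32 starts 13:20 → clear.
T28: ends 13:05 at or before T32 starts 13:20 → clear.
T31: starts 16:05 at or after T32 ends 15:05 → clear.
T30: starts 18:30 at or after T32 ends 15:05 → clear.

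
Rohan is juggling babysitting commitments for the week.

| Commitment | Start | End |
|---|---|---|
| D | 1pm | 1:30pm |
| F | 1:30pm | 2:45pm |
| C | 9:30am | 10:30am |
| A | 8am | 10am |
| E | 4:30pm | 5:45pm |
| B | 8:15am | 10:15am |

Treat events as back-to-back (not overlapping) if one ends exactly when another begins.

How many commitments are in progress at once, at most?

3

Sweep the timeline, counting +1 at each start and −1 at each end (ends before starts at a tie):
8am start A → 1
8:15am start B → 2
9:30am start C → 3
10am end A → 2
10:15am end B → 1
10:30am end C → 0
1pm start D → 1
1:30pm end D → 0
1:30pm start F → 1
2:45pm end F → 0
4:30pm start E → 1
5:45pm end E → 0
Peak is 3, at 9:30am (A, B, C).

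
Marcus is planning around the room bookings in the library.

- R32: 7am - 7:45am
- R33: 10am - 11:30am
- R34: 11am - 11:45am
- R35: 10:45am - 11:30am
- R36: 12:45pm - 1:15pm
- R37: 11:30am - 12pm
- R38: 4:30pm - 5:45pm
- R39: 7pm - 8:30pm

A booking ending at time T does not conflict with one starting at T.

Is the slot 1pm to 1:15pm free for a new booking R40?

R32: ends 7:45am at or before R40 starts 1pm → clear.
R33: ends 11:30am at or before R40 starts 1pm → clear.
R35: ends 11:30am at or before R40 starts 1pm → clear.
R34: ends 11:45am at or before R40 starts 1pm → clear.
R37: ends 12pm at or before R40 starts 1pm → clear.
R36: starts 12:45pm before R40 ends 1:15pm, and ends 1:15pm after R40 starts 1pm → overlap.
R38: starts 4:30pm at or after R40 ends 1:15pm → clear.
R39: starts 7pm at or after R40 ends 1:15pm → clear.
R40 overlaps R36.

No — it overlaps R36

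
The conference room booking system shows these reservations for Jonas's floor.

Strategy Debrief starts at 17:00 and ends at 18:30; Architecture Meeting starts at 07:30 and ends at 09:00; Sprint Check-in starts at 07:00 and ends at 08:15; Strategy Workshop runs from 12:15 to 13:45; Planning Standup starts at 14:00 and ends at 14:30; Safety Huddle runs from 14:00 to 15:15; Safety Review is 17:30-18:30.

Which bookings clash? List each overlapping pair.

Architecture Meeting & Sprint Check-in, Planning Standup & Safety Huddle, Safety Review & Strategy Debrief

Sorted by start: Sprint Check-in, Architecture Meeting, Strategy Workshop, Planning Standup, Safety Huddle, Strategy Debrief, Safety Review.
Architecture Meeting starts before Sprint Check-in ends → Sprint Check-in and Architecture Meeting overlap.
Strategy Workshop starts after Sprint Check-in ends; Sprint Check-in is clear from here.
Strategy Workshop starts after Architecture Meeting ends; Architecture Meeting is clear from here.
Planning Standup starts after Strategy Workshop ends; Strategy Workshop is clear from here.
Safety Huddle starts before Planning Standup ends → Planning Standup and Safety Huddle overlap.
Strategy Debrief starts after Planning Standup ends; Planning Standup is clear from here.
Strategy Debrief starts after Safety Huddle ends; Safety Huddle is clear from here.
Safety Review starts before Strategy Debrief ends → Strategy Debrief and Safety Review overlap.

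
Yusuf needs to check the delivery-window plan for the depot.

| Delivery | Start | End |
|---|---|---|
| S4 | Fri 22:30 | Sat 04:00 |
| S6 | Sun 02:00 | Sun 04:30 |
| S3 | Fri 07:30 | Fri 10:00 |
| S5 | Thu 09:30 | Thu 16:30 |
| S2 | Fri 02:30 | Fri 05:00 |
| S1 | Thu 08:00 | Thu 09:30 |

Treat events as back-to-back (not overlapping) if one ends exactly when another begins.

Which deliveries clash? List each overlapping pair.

Sorted by start: S1, S5, S2, S3, S4, S6.
S5 starts exactly when S1 ends (back-to-back, no overlap), so nothing later overlaps S1 either.
S2 starts after S5 ends, so nothing later overlaps S5 either.
S3 starts after S2 ends, so nothing later overlaps S2 either.
S4 starts after S3 ends, so nothing later overlaps S3 either.
S6 starts after S4 ends.

none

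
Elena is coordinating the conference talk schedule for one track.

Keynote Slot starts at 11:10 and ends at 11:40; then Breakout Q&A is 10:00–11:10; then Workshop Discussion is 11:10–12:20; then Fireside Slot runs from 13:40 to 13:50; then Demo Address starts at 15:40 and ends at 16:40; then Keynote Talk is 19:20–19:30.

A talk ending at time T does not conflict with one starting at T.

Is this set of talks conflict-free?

No

Sorted by start: Breakout Q&A, Keynote Slot, Workshop Discussion, Fireside Slot, Demo Address, Keynote Talk.
Keynote Slot starts exactly when Breakout Q&A ends (back-to-back, no overlap) — done with Breakout Q&A.
Workshop Discussion starts before Keynote Slot ends → Keynote Slot and Workshop Discussion overlap.
That's a conflict, so the schedule is not conflict-free.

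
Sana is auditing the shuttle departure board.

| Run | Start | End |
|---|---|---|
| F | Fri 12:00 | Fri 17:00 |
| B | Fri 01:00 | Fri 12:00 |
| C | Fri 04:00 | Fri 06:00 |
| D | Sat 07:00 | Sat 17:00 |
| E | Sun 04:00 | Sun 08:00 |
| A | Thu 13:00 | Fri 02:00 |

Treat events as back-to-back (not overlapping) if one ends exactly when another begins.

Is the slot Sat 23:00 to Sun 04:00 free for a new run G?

Yes — the slot is free

A: ends Fri 02:00 at or before G starts Sat 23:00 → clear.
B: ends Fri 12:00 at or before G starts Sat 23:00 → clear.
C: ends Fri 06:00 at or before G starts Sat 23:00 → clear.
F: ends Fri 17:00 at or before G starts Sat 23:00 → clear.
D: ends Sat 17:00 at or before G starts Sat 23:00 → clear.
E: starts Sun 04:00 at or after G ends Sun 04:00 → clear.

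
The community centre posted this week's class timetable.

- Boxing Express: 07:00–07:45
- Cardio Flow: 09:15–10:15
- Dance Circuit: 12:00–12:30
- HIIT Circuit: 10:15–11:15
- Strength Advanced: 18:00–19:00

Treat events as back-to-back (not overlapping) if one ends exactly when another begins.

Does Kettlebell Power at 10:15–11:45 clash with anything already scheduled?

Yes — it overlaps HIIT Circuit

Boxing Express: ends 07:45 at or before Kettlebell Power starts 10:15 → clear.
Cardio Flow: ends 10:15 at or before Kettlebell Power starts 10:15 → clear.
HIIT Circuit: starts 10:15 before Kettlebell Power ends 11:45, and ends 11:15 after Kettlebell Power starts 10:15 → overlap.
Dance Circuit: starts 12:00 at or after Kettlebell Power ends 11:45 → clear.
Strength Advanced: starts 18:00 at or after Kettlebell Power ends 11:45 → clear.
Kettlebell Power overlaps HIIT Circuit.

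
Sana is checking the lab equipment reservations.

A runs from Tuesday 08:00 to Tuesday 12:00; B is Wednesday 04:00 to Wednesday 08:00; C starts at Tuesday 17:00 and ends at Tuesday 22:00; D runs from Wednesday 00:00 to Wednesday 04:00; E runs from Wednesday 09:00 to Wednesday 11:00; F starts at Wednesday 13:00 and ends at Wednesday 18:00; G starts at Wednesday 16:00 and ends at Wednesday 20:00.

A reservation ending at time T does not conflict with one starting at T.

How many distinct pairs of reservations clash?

Two intervals overlap when each starts before the other ends.
Sorted by start: A, C, D, B, E, F, G.
C starts after A ends; A is clear from here.
D starts after C ends; C is clear from here.
B starts exactly when D ends (back-to-back, no overlap); D is clear from here.
E starts after B ends; B is clear from here.
F starts after E ends; E is clear from here.
G starts before F ends → F and G overlap.
Overlapping pairs: F & G — 1 in total.

1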